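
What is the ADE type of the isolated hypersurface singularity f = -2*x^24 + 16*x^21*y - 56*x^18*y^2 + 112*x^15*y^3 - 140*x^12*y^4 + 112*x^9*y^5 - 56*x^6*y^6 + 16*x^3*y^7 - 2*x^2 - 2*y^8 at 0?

A_{7}

The Hessian of f at 0 is [[-4, 0], [0, 0]] with rank 1, so corank 1. A Groebner basis of the Jacobian ideal J(f) in C{x,y} is {y^7, x}; counting standard monomials gives mu = 7. Corank 1: A-series; mu = 7 gives A_7.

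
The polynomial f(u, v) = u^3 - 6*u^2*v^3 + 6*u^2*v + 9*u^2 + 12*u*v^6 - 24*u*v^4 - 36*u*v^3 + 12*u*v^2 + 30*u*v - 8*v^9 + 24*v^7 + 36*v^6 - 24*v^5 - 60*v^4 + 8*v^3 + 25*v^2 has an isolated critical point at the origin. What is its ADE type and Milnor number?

The Hessian of f at 0 is [[18, 30], [30, 50]] with rank 1, so corank 1. A Groebner basis of the Jacobian ideal J(f) in C{u,v} is {v^2, u + 5*v/3}; counting standard monomials gives mu = 2. Corank 1: A-series; mu = 2 gives A_2.

Type A2, Milnor number mu = 2.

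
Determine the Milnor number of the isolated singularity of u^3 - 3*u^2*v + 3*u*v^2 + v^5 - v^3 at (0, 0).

8

The Hessian of f at 0 has rank 0. Corank 2; j^3 = (u - v)^3 is a perfect cube, so E-series; the 5-jet and mu = 8 give E_8.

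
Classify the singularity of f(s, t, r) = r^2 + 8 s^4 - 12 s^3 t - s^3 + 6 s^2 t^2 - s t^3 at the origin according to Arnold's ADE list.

E7

The Hessian of f at 0 is [[0, 0, 0], [0, 0, 0], [0, 0, 2]] with rank 1, so corank 2. A Groebner basis of the Jacobian ideal J(f) in C{s,t,r} is {3*s^2/4 + t^4 + t^3/4, s^3, s^2*t - s^2/4 - t^3/12, -s^2 + s*t^2 - t^3/3, r}; counting standard monomials gives mu = 7. Corank 2; j^3 = -s^3 is a perfect cube, so E-series; the 4-jet and mu = 7 give E_7.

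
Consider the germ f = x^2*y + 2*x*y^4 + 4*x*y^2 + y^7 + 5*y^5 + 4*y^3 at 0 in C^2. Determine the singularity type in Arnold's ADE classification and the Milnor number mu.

Type D_{6}, Milnor number mu = 6.

The Hessian of f at 0 is [[0, 0], [0, 0]] with rank 0, so corank 2. A Groebner basis of the Jacobian ideal J(f) in C{x,y} is {x*y + y^4 + 2*y^2, x*y^2 + 2*y^3, x^2 - x*y - 6*y^2}; counting standard monomials gives mu = 6. Corank 2; j^3 = y*(x + 2*y)^2 has shape L^2 M (L != M), so D-series; mu = 6 gives D_6.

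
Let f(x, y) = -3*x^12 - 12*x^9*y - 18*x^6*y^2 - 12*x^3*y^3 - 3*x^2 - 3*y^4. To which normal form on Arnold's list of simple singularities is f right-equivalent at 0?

A_{3}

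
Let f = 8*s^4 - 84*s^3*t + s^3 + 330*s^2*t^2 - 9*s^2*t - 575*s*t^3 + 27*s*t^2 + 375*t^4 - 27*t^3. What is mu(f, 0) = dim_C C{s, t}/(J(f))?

7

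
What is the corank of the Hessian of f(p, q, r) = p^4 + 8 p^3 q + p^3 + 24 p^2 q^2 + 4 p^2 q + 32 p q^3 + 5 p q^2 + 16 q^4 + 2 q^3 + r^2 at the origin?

2

The Hessian at 0 is [[0, 0, 0], [0, 0, 0], [0, 0, 2]] of rank 1; hence corank 2.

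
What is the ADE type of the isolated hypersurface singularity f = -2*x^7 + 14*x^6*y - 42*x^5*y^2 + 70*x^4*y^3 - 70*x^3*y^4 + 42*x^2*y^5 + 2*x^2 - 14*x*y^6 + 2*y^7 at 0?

A_{6}

The Hessian of f at 0 is [[4, 0], [0, 0]] with rank 1, so corank 1. A Groebner basis of the Jacobian ideal J(f) in C{x,y} is {y^6, x}; counting standard monomials gives mu = 6. Corank 1: A-series; mu = 6 gives A_6.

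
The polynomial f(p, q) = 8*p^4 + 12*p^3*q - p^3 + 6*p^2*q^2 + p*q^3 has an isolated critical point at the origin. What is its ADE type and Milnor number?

Type E_7, Milnor number mu = 7.

The Hessian of f at 0 is [[0, 0], [0, 0]] with rank 0, so corank 2. A Groebner basis of the Jacobian ideal J(f) in C{p,q} is {3*p^2/4 + q^4 - q^3/4, p^3, p^2*q + p^2/4 - q^3/12, -p^2 + p*q^2 + q^3/3}; counting standard monomials gives mu = 7. Corank 2; j^3 = -p^3 is a perfect cube, so E-series; the 4-jet and mu = 7 give E_7.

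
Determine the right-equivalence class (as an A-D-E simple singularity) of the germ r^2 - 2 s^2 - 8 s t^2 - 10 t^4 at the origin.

A3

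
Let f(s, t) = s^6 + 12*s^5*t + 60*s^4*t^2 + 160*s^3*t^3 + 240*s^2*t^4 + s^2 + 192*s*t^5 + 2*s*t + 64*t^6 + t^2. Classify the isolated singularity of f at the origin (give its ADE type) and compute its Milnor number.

Type A5, Milnor number mu = 5.

The Hessian of f at 0 has rank 1. Corank 1: A-series; mu = 5 gives A_5.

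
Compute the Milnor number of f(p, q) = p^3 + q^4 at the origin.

The Hessian of f at 0 has rank 0. Corank 2; j^3 = p^3 is a perfect cube, so E-series; the 4-jet and mu = 6 give E_6.

6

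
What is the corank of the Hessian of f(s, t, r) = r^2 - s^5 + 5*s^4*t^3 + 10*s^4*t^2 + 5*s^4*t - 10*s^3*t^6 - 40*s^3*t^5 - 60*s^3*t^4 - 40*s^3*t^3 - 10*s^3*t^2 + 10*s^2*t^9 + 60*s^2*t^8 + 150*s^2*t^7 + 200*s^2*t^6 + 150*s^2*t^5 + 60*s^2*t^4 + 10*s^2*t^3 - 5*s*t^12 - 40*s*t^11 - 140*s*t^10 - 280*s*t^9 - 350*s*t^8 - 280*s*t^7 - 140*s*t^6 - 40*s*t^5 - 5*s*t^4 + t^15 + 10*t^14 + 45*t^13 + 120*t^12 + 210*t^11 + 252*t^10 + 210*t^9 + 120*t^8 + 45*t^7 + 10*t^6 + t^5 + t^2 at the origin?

The Hessian at 0 is [[0, 0, 0], [0, 2, 0], [0, 0, 2]] of rank 2; hence corank 1.

1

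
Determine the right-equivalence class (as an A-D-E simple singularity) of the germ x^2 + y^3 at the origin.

The Hessian of f at 0 has rank 1. Corank 1: A-series; mu = 2 gives A_2.

A_{2}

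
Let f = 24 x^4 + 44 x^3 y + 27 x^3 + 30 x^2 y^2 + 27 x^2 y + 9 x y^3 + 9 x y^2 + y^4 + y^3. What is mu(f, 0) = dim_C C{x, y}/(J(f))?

The Hessian of f at 0 has rank 0. Corank 2; j^3 = (3*x + y)^3 is a perfect cube, so E-series; the 4-jet and mu = 7 give E_7.

7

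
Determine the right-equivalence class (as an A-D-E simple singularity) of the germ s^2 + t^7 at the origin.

A_6

The Hessian of f at 0 is [[2, 0], [0, 0]] with rank 1, so corank 1. A Groebner basis of the Jacobian ideal J(f) in C{s,t} is {t^6, s}; counting standard monomials gives mu = 6. Corank 1: A-series; mu = 6 gives A_6.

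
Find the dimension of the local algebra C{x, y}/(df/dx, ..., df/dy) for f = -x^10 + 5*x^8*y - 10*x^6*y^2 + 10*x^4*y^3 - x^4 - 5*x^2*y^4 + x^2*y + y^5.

The Hessian of f at 0 has rank 0. Corank 2; j^3 = x^2*y has shape L^2 M (L != M), so D-series; mu = 6 gives D_6.

6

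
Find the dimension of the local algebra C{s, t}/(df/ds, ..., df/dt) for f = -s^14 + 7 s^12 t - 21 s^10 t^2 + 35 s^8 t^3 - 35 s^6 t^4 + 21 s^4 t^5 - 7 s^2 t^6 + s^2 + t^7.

6

The Hessian of f at 0 has rank 1. Corank 1: A-series; mu = 6 gives A_6.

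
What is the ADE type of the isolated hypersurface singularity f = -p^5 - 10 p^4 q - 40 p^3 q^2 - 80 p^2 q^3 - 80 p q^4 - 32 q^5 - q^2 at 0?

The Hessian of f at 0 has rank 1. Corank 1: A-series; mu = 4 gives A_4.

A4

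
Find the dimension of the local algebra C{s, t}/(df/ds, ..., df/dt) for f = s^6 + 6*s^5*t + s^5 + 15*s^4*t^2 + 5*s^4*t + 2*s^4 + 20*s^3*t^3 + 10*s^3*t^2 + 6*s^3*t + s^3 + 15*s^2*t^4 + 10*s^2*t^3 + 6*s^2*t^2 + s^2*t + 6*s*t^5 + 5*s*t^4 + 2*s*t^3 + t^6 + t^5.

The Hessian of f at 0 is [[0, 0], [0, 0]] with rank 0, so corank 2. A Groebner basis of the Jacobian ideal J(f) in C{s,t} is {-s^2/21 - 10*s*t/21 + t^4 - 10*t^3/21, s^3, s^2*t + 2*s^2/21 - s*t/21 - t^3/21, 5*s^2/21 + s*t^2 + 8*s*t/21 + 8*t^3/21}; counting standard monomials gives mu = 7. Corank 2; j^3 = s^2*(s + t) has shape L^2 M (L != M), so D-series; mu = 7 gives D_7.

7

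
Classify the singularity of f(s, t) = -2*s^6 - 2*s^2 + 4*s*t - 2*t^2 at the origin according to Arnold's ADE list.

The Hessian of f at 0 has rank 1. Corank 1: A-series; mu = 5 gives A_5.

A5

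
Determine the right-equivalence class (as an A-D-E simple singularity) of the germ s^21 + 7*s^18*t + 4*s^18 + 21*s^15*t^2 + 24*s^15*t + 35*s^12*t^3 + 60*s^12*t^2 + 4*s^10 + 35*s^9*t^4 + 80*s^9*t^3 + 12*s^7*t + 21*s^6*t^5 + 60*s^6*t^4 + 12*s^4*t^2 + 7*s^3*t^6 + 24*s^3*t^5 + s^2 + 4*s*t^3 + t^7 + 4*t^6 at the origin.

The Hessian of f at 0 has rank 1. Corank 1: A-series; mu = 6 gives A_6.

A_6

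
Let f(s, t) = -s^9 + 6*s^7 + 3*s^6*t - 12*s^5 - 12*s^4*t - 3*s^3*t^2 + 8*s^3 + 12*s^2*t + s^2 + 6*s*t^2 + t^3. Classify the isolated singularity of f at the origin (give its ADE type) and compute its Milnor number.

The Hessian of f at 0 is [[2, 0], [0, 0]] with rank 1, so corank 1. A Groebner basis of the Jacobian ideal J(f) in C{s,t} is {t^2, s}; counting standard monomials gives mu = 2. Corank 1: A-series; mu = 2 gives A_2.

Type A2, Milnor number mu = 2.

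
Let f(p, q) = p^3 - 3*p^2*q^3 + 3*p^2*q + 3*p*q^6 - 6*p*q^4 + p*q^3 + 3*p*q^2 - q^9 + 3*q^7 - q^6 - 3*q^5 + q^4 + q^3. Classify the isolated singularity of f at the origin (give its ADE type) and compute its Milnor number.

Type E7, Milnor number mu = 7.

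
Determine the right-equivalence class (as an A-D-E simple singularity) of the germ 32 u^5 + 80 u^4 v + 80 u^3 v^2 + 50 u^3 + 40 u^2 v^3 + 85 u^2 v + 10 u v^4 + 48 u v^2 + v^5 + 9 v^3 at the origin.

The Hessian of f at 0 has rank 0. Corank 2; j^3 = (2*u + v)*(5*u + 3*v)^2 has shape L^2 M (L != M), so D-series; mu = 6 gives D_6.

D_{6}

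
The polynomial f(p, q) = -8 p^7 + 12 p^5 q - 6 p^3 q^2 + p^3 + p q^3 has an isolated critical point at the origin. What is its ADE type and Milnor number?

The Hessian of f at 0 is [[0, 0], [0, 0]] with rank 0, so corank 2. A Groebner basis of the Jacobian ideal J(f) in C{p,q} is {p^3, p*q^2, 3*p^2 + q^3}; counting standard monomials gives mu = 7. Corank 2; j^3 = p^3 is a perfect cube, so E-series; the 4-jet and mu = 7 give E_7.

Type E7, Milnor number mu = 7.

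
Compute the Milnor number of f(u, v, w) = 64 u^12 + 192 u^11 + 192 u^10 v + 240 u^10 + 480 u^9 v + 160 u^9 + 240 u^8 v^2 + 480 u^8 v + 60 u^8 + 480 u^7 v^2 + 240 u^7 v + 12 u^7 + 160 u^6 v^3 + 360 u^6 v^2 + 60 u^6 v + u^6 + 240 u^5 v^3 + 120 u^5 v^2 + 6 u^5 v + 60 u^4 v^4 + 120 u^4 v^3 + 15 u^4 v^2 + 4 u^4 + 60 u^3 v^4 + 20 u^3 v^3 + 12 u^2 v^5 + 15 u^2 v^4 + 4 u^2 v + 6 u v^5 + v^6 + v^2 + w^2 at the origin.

The Hessian of f at 0 has rank 2. Corank 1: A-series; mu = 5 gives A_5.

5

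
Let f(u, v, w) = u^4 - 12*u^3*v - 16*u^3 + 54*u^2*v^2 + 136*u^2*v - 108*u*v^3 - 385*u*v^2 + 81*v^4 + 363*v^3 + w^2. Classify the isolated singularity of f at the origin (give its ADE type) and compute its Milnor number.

Type D5, Milnor number mu = 5.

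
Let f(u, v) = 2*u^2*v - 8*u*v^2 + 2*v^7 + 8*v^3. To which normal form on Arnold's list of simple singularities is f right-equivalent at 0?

D8

The Hessian of f at 0 is [[0, 0], [0, 0]] with rank 0, so corank 2. A Groebner basis of the Jacobian ideal J(f) in C{u,v} is {u^2/7 + v^6 - 4*v^2/7, u^3 - 8*v^3, u*v - 2*v^2}; counting standard monomials gives mu = 8. Corank 2; j^3 = 2*v*(u - 2*v)^2 has shape L^2 M (L != M), so D-series; mu = 8 gives D_8.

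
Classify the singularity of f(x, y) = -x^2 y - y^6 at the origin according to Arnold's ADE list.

The Hessian of f at 0 is [[0, 0], [0, 0]] with rank 0, so corank 2. A Groebner basis of the Jacobian ideal J(f) in C{x,y} is {x^2/6 + y^5, x^3, x*y}; counting standard monomials gives mu = 7. Corank 2; j^3 = -x^2*y has shape L^2 M (L != M), so D-series; mu = 7 gives D_7.

D_{7}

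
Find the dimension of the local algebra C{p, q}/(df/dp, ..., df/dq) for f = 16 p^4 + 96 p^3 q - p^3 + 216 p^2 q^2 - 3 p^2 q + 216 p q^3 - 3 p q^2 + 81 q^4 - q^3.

The Hessian of f at 0 has rank 0. Corank 2; j^3 = -(p + q)^3 is a perfect cube, so E-series; the 4-jet and mu = 6 give E_6.

6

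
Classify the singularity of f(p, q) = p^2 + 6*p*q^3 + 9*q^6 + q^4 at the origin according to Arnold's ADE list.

A3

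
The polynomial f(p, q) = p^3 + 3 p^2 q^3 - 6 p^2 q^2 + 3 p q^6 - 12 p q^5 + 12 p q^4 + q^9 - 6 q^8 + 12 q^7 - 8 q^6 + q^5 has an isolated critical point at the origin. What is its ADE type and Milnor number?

The Hessian of f at 0 has rank 0. Corank 2; j^3 = p^3 is a perfect cube, so E-series; the 5-jet and mu = 8 give E_8.

Type E8, Milnor number mu = 8.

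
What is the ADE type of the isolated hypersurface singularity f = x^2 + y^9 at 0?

The Hessian of f at 0 is [[2, 0], [0, 0]] with rank 1, so corank 1. A Groebner basis of the Jacobian ideal J(f) in C{x,y} is {y^8, x}; counting standard monomials gives mu = 8. Corank 1: A-series; mu = 8 gives A_8.

A8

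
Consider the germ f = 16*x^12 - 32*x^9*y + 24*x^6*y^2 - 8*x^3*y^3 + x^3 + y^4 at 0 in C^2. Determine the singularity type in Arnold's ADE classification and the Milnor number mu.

The Hessian of f at 0 has rank 0. Corank 2; j^3 = x^3 is a perfect cube, so E-series; the 4-jet and mu = 6 give E_6.

Type E6, Milnor number mu = 6.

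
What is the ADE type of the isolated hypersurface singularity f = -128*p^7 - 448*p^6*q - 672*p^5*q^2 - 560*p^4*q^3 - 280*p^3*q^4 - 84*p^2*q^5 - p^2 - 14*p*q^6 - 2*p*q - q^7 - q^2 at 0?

The Hessian of f at 0 has rank 1. Corank 1: A-series; mu = 6 gives A_6.

A_6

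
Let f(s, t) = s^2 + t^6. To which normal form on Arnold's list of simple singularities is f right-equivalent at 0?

A_5

The Hessian of f at 0 has rank 1. Corank 1: A-series; mu = 5 gives A_5.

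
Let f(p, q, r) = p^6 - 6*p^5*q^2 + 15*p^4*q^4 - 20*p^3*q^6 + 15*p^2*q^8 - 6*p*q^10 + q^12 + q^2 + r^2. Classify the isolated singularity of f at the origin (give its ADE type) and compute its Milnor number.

Type A_5, Milnor number mu = 5.

The Hessian of f at 0 is [[0, 0, 0], [0, 2, 0], [0, 0, 2]] with rank 2, so corank 1. A Groebner basis of the Jacobian ideal J(f) in C{p,q,r} is {p^5, q, r}; counting standard monomials gives mu = 5. Corank 1: A-series; mu = 5 gives A_5.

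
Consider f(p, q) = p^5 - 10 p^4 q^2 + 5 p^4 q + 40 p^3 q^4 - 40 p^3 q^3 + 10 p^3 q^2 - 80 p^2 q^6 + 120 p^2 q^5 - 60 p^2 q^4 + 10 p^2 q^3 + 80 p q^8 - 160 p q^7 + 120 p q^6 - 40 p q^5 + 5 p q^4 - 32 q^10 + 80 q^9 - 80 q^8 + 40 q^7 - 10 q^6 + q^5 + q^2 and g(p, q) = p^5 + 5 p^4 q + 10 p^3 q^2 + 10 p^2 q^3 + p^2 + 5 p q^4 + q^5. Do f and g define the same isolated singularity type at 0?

The Hessian of f at 0 is [[0, 0], [0, 2]] with rank 1, so corank 1. A Groebner basis of the Jacobian ideal J(f) in C{p,q} is {p^4, q}; counting standard monomials gives mu = 4. Corank 1: A-series; mu = 4 gives A_4. The Hessian of g at 0 is [[2, 0], [0, 0]] with rank 1, so corank 1. A Groebner basis of the Jacobian ideal J(g) in C{p,q} is {q^4, p}; counting standard monomials gives mu = 4. Corank 1: A-series; mu = 4 gives A_4. Both have type A_4, hence right-equivalent.

Yes.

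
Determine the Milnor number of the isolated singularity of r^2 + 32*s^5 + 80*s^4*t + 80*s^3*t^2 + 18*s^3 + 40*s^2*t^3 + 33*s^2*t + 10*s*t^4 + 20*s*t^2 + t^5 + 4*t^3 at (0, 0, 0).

6

The Hessian of f at 0 has rank 1. Corank 2; j^3 = (2*s + t)*(3*s + 2*t)^2 has shape L^2 M (L != M), so D-series; mu = 6 gives D_6.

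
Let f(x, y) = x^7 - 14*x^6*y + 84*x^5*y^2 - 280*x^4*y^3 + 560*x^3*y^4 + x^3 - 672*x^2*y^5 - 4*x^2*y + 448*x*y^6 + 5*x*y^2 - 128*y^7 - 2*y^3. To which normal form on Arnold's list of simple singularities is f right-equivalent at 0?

D_8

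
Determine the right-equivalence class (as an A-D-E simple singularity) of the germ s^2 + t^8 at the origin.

A_7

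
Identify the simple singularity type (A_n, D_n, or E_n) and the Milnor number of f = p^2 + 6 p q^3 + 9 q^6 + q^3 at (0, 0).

Type A_{2}, Milnor number mu = 2.

The Hessian of f at 0 has rank 1. Corank 1: A-series; mu = 2 gives A_2.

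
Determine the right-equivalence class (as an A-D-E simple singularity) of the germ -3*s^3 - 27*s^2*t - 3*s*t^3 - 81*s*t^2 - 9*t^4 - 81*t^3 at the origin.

The Hessian of f at 0 has rank 0. Corank 2; j^3 = -3*(s + 3*t)^3 is a perfect cube, so E-series; the 4-jet and mu = 7 give E_7.

E_{7}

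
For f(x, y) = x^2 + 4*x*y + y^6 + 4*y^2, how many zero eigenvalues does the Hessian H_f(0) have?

1

Hessian at 0 has rank 1.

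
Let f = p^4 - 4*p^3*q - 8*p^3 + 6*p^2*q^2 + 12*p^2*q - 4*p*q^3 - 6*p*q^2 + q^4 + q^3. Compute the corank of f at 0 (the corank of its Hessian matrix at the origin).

2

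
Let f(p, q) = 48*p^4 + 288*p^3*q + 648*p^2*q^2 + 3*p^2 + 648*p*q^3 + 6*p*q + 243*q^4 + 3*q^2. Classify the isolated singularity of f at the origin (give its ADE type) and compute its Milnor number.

Type A_{3}, Milnor number mu = 3.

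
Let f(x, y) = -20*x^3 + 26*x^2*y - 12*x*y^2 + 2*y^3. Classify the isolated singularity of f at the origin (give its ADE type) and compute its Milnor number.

Type D4, Milnor number mu = 4.

The Hessian of f at 0 has rank 0. Corank 2; j^3 = -2*(2*x - y)*(5*x^2 - 4*x*y + y^2) splits into three distinct lines over C (the quadratic factor has nonzero discriminant), so D_4.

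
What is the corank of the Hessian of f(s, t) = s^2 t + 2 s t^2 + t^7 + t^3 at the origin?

2

Hessian at 0 has rank 0.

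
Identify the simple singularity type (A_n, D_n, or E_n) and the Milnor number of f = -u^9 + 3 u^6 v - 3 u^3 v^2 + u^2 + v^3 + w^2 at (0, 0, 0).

The Hessian of f at 0 has rank 2. Corank 1: A-series; mu = 2 gives A_2.

Type A2, Milnor number mu = 2.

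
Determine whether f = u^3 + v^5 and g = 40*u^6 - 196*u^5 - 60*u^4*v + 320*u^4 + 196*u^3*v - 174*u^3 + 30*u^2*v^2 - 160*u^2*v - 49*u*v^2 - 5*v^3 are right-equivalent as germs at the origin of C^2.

The Hessian of f at 0 has rank 0. Corank 2; j^3 = u^3 is a perfect cube, so E-series; the 5-jet and mu = 8 give E_8. The Hessian of g at 0 has rank 0. Corank 2; j^3 = -(3*u + v)*(58*u^2 + 34*u*v + 5*v^2) splits into three distinct lines over C (the quadratic factor has nonzero discriminant), so D_4. f is E_8 but g is D_4, hence not right-equivalent.

No.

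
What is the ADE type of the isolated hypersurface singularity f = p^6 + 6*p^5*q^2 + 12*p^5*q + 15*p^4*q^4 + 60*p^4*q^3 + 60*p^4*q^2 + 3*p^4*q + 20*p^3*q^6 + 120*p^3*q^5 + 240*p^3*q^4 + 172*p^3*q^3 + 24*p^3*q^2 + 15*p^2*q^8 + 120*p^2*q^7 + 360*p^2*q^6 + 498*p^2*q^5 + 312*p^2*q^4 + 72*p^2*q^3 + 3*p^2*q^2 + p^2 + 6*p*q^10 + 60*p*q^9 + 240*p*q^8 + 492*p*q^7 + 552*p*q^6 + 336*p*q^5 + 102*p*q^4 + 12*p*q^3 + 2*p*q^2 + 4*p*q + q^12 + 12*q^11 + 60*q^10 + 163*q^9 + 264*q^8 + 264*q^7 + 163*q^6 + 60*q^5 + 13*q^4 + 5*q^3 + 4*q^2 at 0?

The Hessian of f at 0 has rank 1. Corank 1: A-series; mu = 2 gives A_2.

A_{2}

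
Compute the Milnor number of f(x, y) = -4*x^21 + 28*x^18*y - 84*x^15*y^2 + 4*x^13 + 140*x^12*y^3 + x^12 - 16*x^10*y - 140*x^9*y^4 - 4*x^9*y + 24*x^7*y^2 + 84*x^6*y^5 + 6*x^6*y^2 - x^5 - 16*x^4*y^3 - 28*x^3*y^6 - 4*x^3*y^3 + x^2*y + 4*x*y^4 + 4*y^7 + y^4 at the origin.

5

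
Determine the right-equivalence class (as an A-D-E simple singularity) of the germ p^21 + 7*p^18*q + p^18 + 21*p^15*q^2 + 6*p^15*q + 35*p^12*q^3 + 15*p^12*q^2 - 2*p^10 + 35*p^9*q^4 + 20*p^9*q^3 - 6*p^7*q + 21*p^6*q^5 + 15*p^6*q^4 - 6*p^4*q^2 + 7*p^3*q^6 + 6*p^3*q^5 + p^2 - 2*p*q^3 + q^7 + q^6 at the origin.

The Hessian of f at 0 is [[2, 0], [0, 0]] with rank 1, so corank 1. A Groebner basis of the Jacobian ideal J(f) in C{p,q} is {-p + q^3, p^2}; counting standard monomials gives mu = 6. Corank 1: A-series; mu = 6 gives A_6.

A6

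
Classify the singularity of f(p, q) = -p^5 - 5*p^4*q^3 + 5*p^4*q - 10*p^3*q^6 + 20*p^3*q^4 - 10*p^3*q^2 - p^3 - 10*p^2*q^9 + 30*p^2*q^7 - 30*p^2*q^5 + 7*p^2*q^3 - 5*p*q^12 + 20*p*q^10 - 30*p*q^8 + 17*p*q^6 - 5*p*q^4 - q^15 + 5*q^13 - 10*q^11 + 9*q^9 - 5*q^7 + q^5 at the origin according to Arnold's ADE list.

The Hessian of f at 0 has rank 0. Corank 2; j^3 = -p^3 is a perfect cube, so E-series; the 5-jet and mu = 8 give E_8.

E8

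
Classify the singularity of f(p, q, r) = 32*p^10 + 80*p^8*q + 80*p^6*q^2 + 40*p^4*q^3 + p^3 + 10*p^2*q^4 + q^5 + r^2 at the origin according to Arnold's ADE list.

E8

The Hessian of f at 0 is [[0, 0, 0], [0, 0, 0], [0, 0, 2]] with rank 1, so corank 2. A Groebner basis of the Jacobian ideal J(f) in C{p,q,r} is {q^4, p^2, r}; counting standard monomials gives mu = 8. Corank 2; j^3 = p^3 is a perfect cube, so E-series; the 5-jet and mu = 8 give E_8.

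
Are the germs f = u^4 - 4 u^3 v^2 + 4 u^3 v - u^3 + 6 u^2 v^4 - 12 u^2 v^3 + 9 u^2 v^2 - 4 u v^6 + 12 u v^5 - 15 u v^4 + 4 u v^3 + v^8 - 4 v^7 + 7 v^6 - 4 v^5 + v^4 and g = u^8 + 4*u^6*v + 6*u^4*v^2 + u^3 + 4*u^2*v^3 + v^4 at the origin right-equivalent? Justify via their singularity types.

Yes.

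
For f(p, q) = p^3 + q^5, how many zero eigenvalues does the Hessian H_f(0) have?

2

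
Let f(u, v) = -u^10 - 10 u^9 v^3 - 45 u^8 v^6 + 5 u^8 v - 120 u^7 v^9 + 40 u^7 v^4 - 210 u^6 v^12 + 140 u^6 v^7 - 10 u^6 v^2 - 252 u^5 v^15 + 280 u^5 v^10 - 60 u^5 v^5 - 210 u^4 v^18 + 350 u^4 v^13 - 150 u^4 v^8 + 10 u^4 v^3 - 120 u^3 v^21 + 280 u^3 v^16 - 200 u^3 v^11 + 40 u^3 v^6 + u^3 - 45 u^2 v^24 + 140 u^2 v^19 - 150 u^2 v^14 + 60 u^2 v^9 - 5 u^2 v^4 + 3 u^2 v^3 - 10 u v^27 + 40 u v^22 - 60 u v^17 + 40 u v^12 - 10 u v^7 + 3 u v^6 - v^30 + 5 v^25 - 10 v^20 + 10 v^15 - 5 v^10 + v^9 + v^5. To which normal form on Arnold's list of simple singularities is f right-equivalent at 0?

E8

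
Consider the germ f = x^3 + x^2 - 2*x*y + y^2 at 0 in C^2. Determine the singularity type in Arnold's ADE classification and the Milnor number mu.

Type A_{2}, Milnor number mu = 2.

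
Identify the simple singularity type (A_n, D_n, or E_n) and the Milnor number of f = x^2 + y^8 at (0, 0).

The Hessian of f at 0 is [[2, 0], [0, 0]] with rank 1, so corank 1. A Groebner basis of the Jacobian ideal J(f) in C{x,y} is {y^7, x}; counting standard monomials gives mu = 7. Corank 1: A-series; mu = 7 gives A_7.

Type A_{7}, Milnor number mu = 7.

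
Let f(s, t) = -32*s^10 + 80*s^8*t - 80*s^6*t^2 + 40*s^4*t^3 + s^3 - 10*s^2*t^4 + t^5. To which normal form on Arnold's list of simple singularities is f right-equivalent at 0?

The Hessian of f at 0 has rank 0. Corank 2; j^3 = s^3 is a perfect cube, so E-series; the 5-jet and mu = 8 give E_8.

E_8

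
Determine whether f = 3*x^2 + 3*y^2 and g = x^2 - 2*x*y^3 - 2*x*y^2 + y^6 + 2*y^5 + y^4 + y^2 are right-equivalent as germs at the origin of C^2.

The Hessian of f at 0 has rank 2. Corank 0: nondegenerate Morse point, so A_1. The Hessian of g at 0 has rank 2. Corank 0: nondegenerate Morse point, so A_1. Both have type A_1, hence right-equivalent.

Yes.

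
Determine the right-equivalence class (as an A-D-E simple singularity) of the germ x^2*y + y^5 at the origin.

D_6

The Hessian of f at 0 has rank 0. Corank 2; j^3 = x^2*y has shape L^2 M (L != M), so D-series; mu = 6 gives D_6.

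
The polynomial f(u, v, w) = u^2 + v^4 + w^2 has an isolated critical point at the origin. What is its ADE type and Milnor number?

The Hessian of f at 0 is [[2, 0, 0], [0, 0, 0], [0, 0, 2]] with rank 2, so corank 1. A Groebner basis of the Jacobian ideal J(f) in C{u,v,w} is {v^3, u, w}; counting standard monomials gives mu = 3. Corank 1: A-series; mu = 3 gives A_3.

Type A_3, Milnor number mu = 3.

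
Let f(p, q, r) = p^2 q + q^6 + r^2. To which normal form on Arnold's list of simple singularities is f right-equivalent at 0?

D_{7}

The Hessian of f at 0 has rank 1. Corank 2; j^3 = p^2*q has shape L^2 M (L != M), so D-series; mu = 7 gives D_7.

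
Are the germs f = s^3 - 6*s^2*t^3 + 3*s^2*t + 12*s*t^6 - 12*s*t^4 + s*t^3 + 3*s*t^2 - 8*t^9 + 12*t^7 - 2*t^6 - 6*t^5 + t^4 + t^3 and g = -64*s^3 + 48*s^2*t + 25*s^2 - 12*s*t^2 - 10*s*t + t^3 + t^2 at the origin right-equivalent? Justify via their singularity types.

No.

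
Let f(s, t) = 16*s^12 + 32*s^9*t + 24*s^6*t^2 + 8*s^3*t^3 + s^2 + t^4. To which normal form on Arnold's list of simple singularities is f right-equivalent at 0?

A_3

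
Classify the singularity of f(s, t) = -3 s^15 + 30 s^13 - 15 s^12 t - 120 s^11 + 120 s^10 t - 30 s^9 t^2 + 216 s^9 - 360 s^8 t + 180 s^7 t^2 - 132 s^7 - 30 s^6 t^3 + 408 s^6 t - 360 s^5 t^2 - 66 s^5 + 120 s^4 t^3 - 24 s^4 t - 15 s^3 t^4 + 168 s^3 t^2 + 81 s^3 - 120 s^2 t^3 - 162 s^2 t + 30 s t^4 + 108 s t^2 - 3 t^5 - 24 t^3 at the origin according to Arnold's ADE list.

The Hessian of f at 0 has rank 0. Corank 2; j^3 = 3*(3*s - 2*t)^3 is a perfect cube, so E-series; the 5-jet and mu = 8 give E_8.

E8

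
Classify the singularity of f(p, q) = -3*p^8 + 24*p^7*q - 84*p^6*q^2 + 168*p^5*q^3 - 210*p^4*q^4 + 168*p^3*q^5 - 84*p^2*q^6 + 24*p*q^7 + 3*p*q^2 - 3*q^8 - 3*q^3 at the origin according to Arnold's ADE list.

The Hessian of f at 0 is [[0, 0], [0, 0]] with rank 0, so corank 2. A Groebner basis of the Jacobian ideal J(f) in C{p,q} is {p^7 - q^2/8, q^3, p*q - q^2}; counting standard monomials gives mu = 9. Corank 2; j^3 = 3*q^2*(p - q) has shape L^2 M (L != M), so D-series; mu = 9 gives D_9.

D_9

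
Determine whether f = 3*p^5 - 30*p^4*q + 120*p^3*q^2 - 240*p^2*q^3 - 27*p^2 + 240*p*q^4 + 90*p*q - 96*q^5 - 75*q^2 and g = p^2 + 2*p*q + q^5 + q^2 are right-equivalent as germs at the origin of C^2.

The Hessian of f at 0 is [[-54, 90], [90, -150]] with rank 1, so corank 1. A Groebner basis of the Jacobian ideal J(f) in C{p,q} is {q^4, p - 5*q/3}; counting standard monomials gives mu = 4. Corank 1: A-series; mu = 4 gives A_4. The Hessian of g at 0 is [[2, 2], [2, 2]] with rank 1, so corank 1. A Groebner basis of the Jacobian ideal J(g) in C{p,q} is {q^4, p + q}; counting standard monomials gives mu = 4. Corank 1: A-series; mu = 4 gives A_4. Both have type A_4, hence right-equivalent.

Yes.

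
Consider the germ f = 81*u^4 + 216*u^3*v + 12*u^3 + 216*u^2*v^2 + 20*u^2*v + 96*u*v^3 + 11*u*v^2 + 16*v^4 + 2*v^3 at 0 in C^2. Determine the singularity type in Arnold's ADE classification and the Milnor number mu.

The Hessian of f at 0 has rank 0. Corank 2; j^3 = (2*u + v)^2*(3*u + 2*v) has shape L^2 M (L != M), so D-series; mu = 5 gives D_5.

Type D_{5}, Milnor number mu = 5.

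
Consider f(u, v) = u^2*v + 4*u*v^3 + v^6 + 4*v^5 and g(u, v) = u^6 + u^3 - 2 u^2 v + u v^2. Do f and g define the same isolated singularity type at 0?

Yes.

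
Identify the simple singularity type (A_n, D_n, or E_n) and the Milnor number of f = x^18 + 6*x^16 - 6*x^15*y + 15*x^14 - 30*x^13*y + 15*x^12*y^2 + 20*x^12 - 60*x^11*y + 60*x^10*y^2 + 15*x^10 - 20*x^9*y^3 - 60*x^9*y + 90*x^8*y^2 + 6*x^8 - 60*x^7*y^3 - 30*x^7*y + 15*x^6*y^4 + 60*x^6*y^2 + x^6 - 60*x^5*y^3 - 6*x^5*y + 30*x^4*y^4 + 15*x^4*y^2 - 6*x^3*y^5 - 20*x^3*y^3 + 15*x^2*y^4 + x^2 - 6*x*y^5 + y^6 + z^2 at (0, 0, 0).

The Hessian of f at 0 has rank 2. Corank 1: A-series; mu = 5 gives A_5.

Type A_{5}, Milnor number mu = 5.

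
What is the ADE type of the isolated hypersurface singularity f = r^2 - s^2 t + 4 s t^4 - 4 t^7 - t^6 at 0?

The Hessian of f at 0 is [[0, 0, 0], [0, 0, 0], [0, 0, 2]] with rank 1, so corank 2. A Groebner basis of the Jacobian ideal J(f) in C{s,t,r} is {-s*t/2 + t^4, s^3, s^2*t, s^2/3 + s*t^2, r}; counting standard monomials gives mu = 7. Corank 2; j^3 = -s^2*t has shape L^2 M (L != M), so D-series; mu = 7 gives D_7.

D7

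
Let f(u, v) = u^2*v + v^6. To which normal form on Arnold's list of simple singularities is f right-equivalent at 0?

D7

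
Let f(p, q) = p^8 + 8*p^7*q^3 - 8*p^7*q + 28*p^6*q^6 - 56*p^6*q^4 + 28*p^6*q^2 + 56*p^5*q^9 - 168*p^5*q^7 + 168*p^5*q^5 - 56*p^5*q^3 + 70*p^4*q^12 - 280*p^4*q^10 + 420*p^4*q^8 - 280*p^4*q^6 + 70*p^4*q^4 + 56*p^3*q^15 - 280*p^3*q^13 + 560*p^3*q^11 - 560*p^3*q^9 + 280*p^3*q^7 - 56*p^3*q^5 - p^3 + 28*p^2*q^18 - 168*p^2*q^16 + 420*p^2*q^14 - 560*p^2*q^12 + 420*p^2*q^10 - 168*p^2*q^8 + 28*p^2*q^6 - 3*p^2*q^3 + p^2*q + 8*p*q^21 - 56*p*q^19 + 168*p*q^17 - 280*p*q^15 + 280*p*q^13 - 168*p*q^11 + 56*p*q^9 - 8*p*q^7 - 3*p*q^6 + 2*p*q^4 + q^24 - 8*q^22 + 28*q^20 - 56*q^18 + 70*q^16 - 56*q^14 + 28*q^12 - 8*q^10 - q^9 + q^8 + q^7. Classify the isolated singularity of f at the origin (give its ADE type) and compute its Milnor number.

Type D9, Milnor number mu = 9.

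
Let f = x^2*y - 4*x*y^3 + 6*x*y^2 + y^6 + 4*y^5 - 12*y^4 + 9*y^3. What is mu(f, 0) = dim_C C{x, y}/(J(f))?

The Hessian of f at 0 has rank 0. Corank 2; j^3 = y*(x + 3*y)^2 has shape L^2 M (L != M), so D-series; mu = 7 gives D_7.

7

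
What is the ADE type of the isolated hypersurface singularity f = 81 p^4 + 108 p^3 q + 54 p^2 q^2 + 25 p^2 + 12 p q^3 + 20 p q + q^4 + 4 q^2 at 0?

A3

The Hessian of f at 0 has rank 1. Corank 1: A-series; mu = 3 gives A_3.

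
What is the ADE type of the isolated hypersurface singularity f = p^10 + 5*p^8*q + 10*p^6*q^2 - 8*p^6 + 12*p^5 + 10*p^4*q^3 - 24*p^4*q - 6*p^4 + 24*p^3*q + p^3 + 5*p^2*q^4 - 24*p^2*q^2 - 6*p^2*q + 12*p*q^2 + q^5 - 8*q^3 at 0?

The Hessian of f at 0 has rank 0. Corank 2; j^3 = (p - 2*q)^3 is a perfect cube, so E-series; the 5-jet and mu = 8 give E_8.

E8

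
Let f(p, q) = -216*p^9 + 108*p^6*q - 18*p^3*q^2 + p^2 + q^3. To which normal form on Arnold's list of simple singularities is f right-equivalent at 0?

A_{2}

The Hessian of f at 0 has rank 1. Corank 1: A-series; mu = 2 gives A_2.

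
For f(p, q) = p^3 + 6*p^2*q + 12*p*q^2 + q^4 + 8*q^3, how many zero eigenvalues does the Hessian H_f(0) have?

The Hessian at 0 is [[0, 0], [0, 0]] of rank 0; hence corank 2.

2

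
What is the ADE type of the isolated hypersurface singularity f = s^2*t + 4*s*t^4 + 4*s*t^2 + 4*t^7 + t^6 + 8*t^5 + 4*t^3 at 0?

D_{7}

The Hessian of f at 0 has rank 0. Corank 2; j^3 = t*(s + 2*t)^2 has shape L^2 M (L != M), so D-series; mu = 7 gives D_7.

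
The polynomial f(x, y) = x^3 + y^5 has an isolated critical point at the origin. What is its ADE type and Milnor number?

The Hessian of f at 0 has rank 0. Corank 2; j^3 = x^3 is a perfect cube, so E-series; the 5-jet and mu = 8 give E_8.

Type E_8, Milnor number mu = 8.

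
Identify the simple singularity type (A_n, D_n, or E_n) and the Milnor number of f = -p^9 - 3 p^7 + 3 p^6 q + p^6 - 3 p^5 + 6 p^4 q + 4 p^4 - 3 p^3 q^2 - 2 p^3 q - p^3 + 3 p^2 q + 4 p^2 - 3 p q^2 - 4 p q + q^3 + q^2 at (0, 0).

The Hessian of f at 0 is [[8, -4], [-4, 2]] with rank 1, so corank 1. A Groebner basis of the Jacobian ideal J(f) in C{p,q} is {q^2, p - q/2}; counting standard monomials gives mu = 2. Corank 1: A-series; mu = 2 gives A_2.

Type A2, Milnor number mu = 2.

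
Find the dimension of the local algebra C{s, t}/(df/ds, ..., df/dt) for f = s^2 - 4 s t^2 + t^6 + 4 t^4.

5

The Hessian of f at 0 has rank 1. Corank 1: A-series; mu = 5 gives A_5.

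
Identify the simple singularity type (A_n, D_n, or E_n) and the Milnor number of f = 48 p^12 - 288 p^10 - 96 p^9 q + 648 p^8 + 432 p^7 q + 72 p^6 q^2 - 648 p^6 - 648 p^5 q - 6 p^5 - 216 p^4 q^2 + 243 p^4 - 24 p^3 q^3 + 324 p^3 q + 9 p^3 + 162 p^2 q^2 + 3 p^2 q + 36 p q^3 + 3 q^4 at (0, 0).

Type D_5, Milnor number mu = 5.

The Hessian of f at 0 has rank 0. Corank 2; j^3 = 3*p^2*(3*p + q) has shape L^2 M (L != M), so D-series; mu = 5 gives D_5.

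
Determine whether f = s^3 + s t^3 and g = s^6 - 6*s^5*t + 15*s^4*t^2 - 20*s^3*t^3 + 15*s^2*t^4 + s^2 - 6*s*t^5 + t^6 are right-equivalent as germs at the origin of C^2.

No.

The Hessian of f at 0 has rank 0. Corank 2; j^3 = s^3 is a perfect cube, so E-series; the 4-jet and mu = 7 give E_7. The Hessian of g at 0 has rank 1. Corank 1: A-series; mu = 5 gives A_5. f is E_7 but g is A_5, hence not right-equivalent.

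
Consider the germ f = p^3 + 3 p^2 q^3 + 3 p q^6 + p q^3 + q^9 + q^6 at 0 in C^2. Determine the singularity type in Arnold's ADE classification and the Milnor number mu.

Type E_7, Milnor number mu = 7.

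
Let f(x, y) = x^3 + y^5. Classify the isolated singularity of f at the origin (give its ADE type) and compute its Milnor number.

The Hessian of f at 0 is [[0, 0], [0, 0]] with rank 0, so corank 2. A Groebner basis of the Jacobian ideal J(f) in C{x,y} is {y^4, x^2}; counting standard monomials gives mu = 8. Corank 2; j^3 = x^3 is a perfect cube, so E-series; the 5-jet and mu = 8 give E_8.

Type E8, Milnor number mu = 8.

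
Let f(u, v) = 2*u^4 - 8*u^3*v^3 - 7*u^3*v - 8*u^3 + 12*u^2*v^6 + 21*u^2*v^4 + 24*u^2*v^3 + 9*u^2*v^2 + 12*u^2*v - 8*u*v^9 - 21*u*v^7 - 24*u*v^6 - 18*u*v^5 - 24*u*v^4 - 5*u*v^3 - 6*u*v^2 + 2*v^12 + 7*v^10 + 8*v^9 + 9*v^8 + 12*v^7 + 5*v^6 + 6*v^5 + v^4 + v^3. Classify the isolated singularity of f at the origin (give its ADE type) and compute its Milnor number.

Type E7, Milnor number mu = 7.

The Hessian of f at 0 has rank 0. Corank 2; j^3 = -(2*u - v)^3 is a perfect cube, so E-series; the 4-jet and mu = 7 give E_7.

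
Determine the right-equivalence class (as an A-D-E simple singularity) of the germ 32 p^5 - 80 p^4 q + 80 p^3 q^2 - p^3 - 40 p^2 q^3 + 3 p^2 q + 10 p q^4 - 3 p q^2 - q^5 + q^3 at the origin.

The Hessian of f at 0 is [[0, 0], [0, 0]] with rank 0, so corank 2. A Groebner basis of the Jacobian ideal J(f) in C{p,q} is {q^5, p*q^3 - 7*q^4/8, p^2 - 2*p*q + q^2}; counting standard monomials gives mu = 8. Corank 2; j^3 = -(p - q)^3 is a perfect cube, so E-series; the 5-jet and mu = 8 give E_8.

E_8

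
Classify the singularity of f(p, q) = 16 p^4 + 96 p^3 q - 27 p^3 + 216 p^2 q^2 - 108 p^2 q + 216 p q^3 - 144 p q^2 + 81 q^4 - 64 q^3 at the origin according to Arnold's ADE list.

E_{6}

The Hessian of f at 0 has rank 0. Corank 2; j^3 = -(3*p + 4*q)^3 is a perfect cube, so E-series; the 4-jet and mu = 6 give E_6.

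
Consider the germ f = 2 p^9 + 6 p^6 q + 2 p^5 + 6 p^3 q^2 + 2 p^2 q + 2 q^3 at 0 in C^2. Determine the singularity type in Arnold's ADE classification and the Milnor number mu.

The Hessian of f at 0 has rank 0. Corank 2; j^3 = 2*q*(p^2 + q^2) splits into three distinct lines over C (the quadratic factor has nonzero discriminant), so D_4.

Type D_4, Milnor number mu = 4.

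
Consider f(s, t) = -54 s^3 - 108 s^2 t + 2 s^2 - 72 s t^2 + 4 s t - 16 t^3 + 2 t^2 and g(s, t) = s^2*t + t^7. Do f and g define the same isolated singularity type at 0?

The Hessian of f at 0 is [[4, 4], [4, 4]] with rank 1, so corank 1. A Groebner basis of the Jacobian ideal J(f) in C{s,t} is {t^2, s + t}; counting standard monomials gives mu = 2. Corank 1: A-series; mu = 2 gives A_2. The Hessian of g at 0 is [[0, 0], [0, 0]] with rank 0, so corank 2. A Groebner basis of the Jacobian ideal J(g) in C{s,t} is {s^2/7 + t^6, s^3, s*t}; counting standard monomials gives mu = 8. Corank 2; j^3 = s^2*t has shape L^2 M (L != M), so D-series; mu = 8 gives D_8. f is A_2 but g is D_8, hence not right-equivalent.

No.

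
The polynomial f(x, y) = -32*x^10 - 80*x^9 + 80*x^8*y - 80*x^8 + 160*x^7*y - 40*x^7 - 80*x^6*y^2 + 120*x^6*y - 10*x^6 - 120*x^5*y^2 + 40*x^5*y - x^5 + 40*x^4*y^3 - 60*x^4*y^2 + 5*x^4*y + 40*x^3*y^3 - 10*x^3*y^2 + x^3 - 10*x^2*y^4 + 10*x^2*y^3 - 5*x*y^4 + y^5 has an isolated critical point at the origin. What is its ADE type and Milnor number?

Type E_8, Milnor number mu = 8.

The Hessian of f at 0 has rank 0. Corank 2; j^3 = x^3 is a perfect cube, so E-series; the 5-jet and mu = 8 give E_8.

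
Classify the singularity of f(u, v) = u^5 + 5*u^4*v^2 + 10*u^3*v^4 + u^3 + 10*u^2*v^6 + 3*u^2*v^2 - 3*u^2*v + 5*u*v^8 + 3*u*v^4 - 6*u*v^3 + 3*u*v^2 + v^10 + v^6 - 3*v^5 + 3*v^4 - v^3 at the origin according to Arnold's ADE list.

The Hessian of f at 0 is [[0, 0], [0, 0]] with rank 0, so corank 2. A Groebner basis of the Jacobian ideal J(f) in C{u,v} is {3*u^2/4 + u*v^3 + 3*u*v^2/2 - 3*u*v/2 - 3*v^3/2 + 3*v^2/4, u^2 + 2*u*v^2 - 2*u*v + v^4 - 2*v^3 + v^2, u^3 + 3*u^2/2 - 3*u*v - v^3 + 3*v^2/2, u^2*v + u^2/2 - u*v^2 - u*v + v^2/2}; counting standard monomials gives mu = 8. Corank 2; j^3 = (u - v)^3 is a perfect cube, so E-series; the 5-jet and mu = 8 give E_8.

E_{8}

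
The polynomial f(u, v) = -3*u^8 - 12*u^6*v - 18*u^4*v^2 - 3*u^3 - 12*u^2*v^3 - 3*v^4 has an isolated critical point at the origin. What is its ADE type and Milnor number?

Type E_6, Milnor number mu = 6.

The Hessian of f at 0 is [[0, 0], [0, 0]] with rank 0, so corank 2. A Groebner basis of the Jacobian ideal J(f) in C{u,v} is {v^3, u^2}; counting standard monomials gives mu = 6. Corank 2; j^3 = -3*u^3 is a perfect cube, so E-series; the 4-jet and mu = 6 give E_6.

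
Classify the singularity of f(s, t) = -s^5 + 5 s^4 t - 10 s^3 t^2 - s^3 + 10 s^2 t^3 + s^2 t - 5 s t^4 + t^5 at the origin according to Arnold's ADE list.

D_6

The Hessian of f at 0 has rank 0. Corank 2; j^3 = -s^2*(s - t) has shape L^2 M (L != M), so D-series; mu = 6 gives D_6.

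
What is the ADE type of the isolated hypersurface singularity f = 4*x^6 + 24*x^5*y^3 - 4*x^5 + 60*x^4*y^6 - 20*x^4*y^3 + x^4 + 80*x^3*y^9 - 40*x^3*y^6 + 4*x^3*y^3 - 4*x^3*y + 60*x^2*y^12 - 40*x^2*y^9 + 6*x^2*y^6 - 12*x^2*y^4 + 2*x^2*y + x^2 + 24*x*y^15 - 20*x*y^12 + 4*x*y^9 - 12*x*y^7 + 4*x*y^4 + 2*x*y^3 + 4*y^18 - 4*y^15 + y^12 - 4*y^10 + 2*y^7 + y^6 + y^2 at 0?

A_1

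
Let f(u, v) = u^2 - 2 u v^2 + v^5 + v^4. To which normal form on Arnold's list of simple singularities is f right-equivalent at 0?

The Hessian of f at 0 is [[2, 0], [0, 0]] with rank 1, so corank 1. A Groebner basis of the Jacobian ideal J(f) in C{u,v} is {u^2, -u + v^2}; counting standard monomials gives mu = 4. Corank 1: A-series; mu = 4 gives A_4.

A4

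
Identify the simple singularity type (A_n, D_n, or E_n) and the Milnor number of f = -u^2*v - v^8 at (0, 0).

Type D9, Milnor number mu = 9.

The Hessian of f at 0 has rank 0. Corank 2; j^3 = -u^2*v has shape L^2 M (L != M), so D-series; mu = 9 gives D_9.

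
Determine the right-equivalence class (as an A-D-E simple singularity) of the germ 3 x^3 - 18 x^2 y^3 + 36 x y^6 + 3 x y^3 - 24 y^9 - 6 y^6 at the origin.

The Hessian of f at 0 has rank 0. Corank 2; j^3 = 3*x^3 is a perfect cube, so E-series; the 4-jet and mu = 7 give E_7.

E_7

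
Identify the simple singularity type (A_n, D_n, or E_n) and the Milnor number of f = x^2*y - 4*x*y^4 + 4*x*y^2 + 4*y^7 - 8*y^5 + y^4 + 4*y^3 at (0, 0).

Type D_5, Milnor number mu = 5.

The Hessian of f at 0 is [[0, 0], [0, 0]] with rank 0, so corank 2. A Groebner basis of the Jacobian ideal J(f) in C{x,y} is {x^3 - 2*x^2 + 8*y^2, x^2/4 + y^3 - y^2, x*y + 2*y^2}; counting standard monomials gives mu = 5. Corank 2; j^3 = y*(x + 2*y)^2 has shape L^2 M (L != M), so D-series; mu = 5 gives D_5.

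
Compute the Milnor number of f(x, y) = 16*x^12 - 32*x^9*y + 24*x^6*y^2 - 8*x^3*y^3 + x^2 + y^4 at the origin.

3

The Hessian of f at 0 has rank 1. Corank 1: A-series; mu = 3 gives A_3.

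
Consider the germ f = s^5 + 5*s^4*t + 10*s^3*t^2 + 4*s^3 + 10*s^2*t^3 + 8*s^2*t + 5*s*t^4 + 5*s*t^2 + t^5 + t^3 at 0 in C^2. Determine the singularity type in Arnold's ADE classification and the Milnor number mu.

Type D6, Milnor number mu = 6.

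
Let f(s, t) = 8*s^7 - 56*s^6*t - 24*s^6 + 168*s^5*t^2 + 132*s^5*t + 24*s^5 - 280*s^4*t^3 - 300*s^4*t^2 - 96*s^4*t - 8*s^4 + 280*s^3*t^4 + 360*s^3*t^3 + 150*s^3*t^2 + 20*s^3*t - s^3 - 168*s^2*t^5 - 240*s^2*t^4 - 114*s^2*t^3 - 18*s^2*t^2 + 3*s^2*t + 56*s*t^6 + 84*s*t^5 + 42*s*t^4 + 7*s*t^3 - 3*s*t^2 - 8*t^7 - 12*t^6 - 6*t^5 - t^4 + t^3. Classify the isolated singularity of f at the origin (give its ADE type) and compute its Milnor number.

The Hessian of f at 0 is [[0, 0], [0, 0]] with rank 0, so corank 2. A Groebner basis of the Jacobian ideal J(f) in C{s,t} is {3*s^2/4 - 3*s*t/2 + t^4 + t^3/4 + 3*t^2/4, s^3 + 9*s^2/4 - 9*s*t/2 - t^3/4 + 9*t^2/4, s^2*t + 7*s^2/4 - 7*s*t/2 - 5*t^3/12 + 7*t^2/4, s^2 + s*t^2 - 2*s*t - 2*t^3/3 + t^2}; counting standard monomials gives mu = 7. Corank 2; j^3 = -(s - t)^3 is a perfect cube, so E-series; the 4-jet and mu = 7 give E_7.

Type E_7, Milnor number mu = 7.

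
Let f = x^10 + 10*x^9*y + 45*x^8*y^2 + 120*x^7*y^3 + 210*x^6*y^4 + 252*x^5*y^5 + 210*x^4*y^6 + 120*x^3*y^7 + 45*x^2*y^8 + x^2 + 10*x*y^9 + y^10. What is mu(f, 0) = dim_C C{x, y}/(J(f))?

9

The Hessian of f at 0 has rank 1. Corank 1: A-series; mu = 9 gives A_9.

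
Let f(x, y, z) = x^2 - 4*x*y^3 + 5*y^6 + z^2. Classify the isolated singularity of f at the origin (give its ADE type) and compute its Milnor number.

Type A_5, Milnor number mu = 5.

The Hessian of f at 0 has rank 2. Corank 1: A-series; mu = 5 gives A_5.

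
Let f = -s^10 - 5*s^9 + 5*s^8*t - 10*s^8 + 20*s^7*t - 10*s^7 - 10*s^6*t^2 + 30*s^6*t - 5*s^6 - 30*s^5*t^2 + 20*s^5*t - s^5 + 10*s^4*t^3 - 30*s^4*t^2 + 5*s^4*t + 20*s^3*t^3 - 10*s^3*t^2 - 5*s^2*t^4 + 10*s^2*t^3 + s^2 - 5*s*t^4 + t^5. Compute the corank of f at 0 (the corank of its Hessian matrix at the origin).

The Hessian at 0 is [[2, 0], [0, 0]] of rank 1; hence corank 1.

1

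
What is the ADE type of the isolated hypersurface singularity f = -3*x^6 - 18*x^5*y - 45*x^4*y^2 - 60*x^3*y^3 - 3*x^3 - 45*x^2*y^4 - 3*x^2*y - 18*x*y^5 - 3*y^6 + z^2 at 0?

D7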